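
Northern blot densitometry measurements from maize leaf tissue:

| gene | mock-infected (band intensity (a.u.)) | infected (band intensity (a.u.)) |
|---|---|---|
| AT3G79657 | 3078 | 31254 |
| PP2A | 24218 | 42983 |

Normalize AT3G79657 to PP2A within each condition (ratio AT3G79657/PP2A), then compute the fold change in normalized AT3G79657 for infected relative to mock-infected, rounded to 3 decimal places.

AT3G79657/PP2A (mock-infected) = 3078 / 24218 = 0.1271
AT3G79657/PP2A (infected) = 31254 / 42983 = 0.72712
Fold change = 0.72712 / 0.1271 = 5.7211

5.721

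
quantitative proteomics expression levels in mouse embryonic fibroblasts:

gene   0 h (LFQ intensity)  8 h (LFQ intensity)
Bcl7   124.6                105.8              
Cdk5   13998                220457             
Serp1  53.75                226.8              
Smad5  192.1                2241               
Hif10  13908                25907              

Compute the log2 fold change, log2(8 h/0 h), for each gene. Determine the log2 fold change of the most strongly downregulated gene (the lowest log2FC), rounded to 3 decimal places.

-0.236

log2(105.8/124.6) = -0.236  (Bcl7)
log2(220457/13998) = 3.977  (Cdk5)
log2(226.8/53.75) = 2.077  (Serp1)
log2(2241/192.1) = 3.544  (Smad5)
log2(25907/13908) = 0.897  (Hif10)
Bcl7 is most strongly downregulated.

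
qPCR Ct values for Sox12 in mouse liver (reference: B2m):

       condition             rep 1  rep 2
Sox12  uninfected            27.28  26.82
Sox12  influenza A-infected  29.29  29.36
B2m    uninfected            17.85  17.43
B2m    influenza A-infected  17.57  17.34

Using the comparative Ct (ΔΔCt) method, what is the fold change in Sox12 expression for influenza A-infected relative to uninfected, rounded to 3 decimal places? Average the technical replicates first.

0.182

Mean Ct: Sox12 uninfected 27.050; Sox12 influenza A-infected 29.325; B2m uninfected 17.640; B2m influenza A-infected 17.455
ΔCt(uninfected) = 27.050 − 17.640 = 9.410
ΔCt(influenza A-infected) = 29.325 − 17.455 = 11.870
ΔΔCt = 11.870 − 9.410 = 2.460
Fold change = 2^(−2.460) = 0.1817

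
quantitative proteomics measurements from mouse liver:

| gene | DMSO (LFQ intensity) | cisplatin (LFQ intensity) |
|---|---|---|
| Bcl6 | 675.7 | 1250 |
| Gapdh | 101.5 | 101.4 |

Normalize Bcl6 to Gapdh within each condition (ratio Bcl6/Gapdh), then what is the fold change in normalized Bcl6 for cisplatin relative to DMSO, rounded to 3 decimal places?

1.852

Bcl6/Gapdh (DMSO) = 675.7 / 101.5 = 6.6571
Bcl6/Gapdh (cisplatin) = 1250 / 101.4 = 12.327
Fold change = 12.327 / 6.6571 = 1.8518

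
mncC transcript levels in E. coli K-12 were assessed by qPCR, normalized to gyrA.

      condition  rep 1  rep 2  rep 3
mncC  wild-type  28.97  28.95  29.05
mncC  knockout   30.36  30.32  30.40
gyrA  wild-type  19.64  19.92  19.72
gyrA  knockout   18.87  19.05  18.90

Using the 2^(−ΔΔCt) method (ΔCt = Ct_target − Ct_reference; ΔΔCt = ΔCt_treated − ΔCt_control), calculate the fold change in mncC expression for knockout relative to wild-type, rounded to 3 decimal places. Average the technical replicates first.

Mean Ct: mncC wild-type 28.990; mncC knockout 30.360; gyrA wild-type 19.760; gyrA knockout 18.940
ΔCt(wild-type) = 28.990 − 19.760 = 9.230
ΔCt(knockout) = 30.360 − 18.940 = 11.420
ΔΔCt = 11.420 − 9.230 = 2.190
Fold change = 2^(−2.190) = 0.2192

0.219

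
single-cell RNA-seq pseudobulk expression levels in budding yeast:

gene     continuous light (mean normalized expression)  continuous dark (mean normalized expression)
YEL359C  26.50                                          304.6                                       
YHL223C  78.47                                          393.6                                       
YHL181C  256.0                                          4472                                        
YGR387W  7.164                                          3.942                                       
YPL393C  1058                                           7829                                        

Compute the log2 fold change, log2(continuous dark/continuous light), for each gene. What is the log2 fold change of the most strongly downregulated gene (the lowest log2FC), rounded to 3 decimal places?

-0.862

log2(304.6/26.50) = 3.523  (YEL359C)
log2(393.6/78.47) = 2.327  (YHL223C)
log2(4472/256.0) = 4.127  (YHL181C)
log2(3.942/7.164) = -0.862  (YGR387W)
log2(7829/1058) = 2.887  (YPL393C)
YGR387W is most strongly downregulated.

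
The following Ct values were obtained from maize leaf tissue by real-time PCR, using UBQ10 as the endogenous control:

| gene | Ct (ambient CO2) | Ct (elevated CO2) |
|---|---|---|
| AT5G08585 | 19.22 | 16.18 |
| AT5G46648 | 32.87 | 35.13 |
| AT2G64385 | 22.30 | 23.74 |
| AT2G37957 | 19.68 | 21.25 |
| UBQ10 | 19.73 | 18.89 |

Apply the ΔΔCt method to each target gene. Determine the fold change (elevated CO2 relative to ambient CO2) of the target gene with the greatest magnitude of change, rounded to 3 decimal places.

AT5G08585: ΔΔCt = (16.18−18.89) − (19.22−19.73) = -2.71 − (-0.51) = -2.20; fold change = 2^2.20 = 4.595
AT5G46648: ΔΔCt = (35.13−18.89) − (32.87−19.73) = 16.24 − 13.14 = 3.10; fold change = 2^-3.10 = 0.117
AT2G64385: ΔΔCt = (23.74−18.89) − (22.30−19.73) = 4.85 − 2.57 = 2.28; fold change = 2^-2.28 = 0.206
AT2G37957: ΔΔCt = (21.25−18.89) − (19.68−19.73) = 2.36 − (-0.05) = 2.41; fold change = 2^-2.41 = 0.188
AT5G46648 has the largest |ΔΔCt| = 3.10.

0.117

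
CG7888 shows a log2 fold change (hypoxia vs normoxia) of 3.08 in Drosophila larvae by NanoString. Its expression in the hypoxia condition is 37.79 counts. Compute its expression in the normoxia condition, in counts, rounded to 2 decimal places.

4.47

Fold change = 2^(3.08) = 8.4561
normoxia expression = 37.79 / 8.4561 = 4.47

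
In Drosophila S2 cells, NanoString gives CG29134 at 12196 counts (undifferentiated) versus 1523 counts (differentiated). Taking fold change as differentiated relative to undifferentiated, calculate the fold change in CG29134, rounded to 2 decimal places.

0.12

Fold change = 1523 / 12196 = 0.125
CG29134 is downregulated.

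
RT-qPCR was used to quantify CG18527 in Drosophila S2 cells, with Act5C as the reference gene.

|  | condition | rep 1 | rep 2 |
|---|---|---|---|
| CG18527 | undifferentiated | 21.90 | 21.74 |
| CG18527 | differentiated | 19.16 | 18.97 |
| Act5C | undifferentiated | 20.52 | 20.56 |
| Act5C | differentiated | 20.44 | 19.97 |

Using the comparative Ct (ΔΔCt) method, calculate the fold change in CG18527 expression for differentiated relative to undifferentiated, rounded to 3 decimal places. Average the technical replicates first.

5.352

Mean Ct: CG18527 undifferentiated 21.820; CG18527 differentiated 19.065; Act5C undifferentiated 20.540; Act5C differentiated 20.205
ΔCt(undifferentiated) = 21.820 − 20.540 = 1.280
ΔCt(differentiated) = 19.065 − 20.205 = -1.140
ΔΔCt = -1.140 − 1.280 = -2.420
Fold change = 2^(−(-2.420)) = 2^2.420 = 5.3517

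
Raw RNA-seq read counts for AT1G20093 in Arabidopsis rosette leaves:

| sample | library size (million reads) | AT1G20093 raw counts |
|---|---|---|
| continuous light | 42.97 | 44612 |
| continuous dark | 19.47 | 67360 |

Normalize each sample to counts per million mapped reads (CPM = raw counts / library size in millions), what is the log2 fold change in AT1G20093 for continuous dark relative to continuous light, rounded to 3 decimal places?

CPM(continuous light) = 44612 / 42.97 = 1038.2127
CPM(continuous dark) = 67360 / 19.47 = 3459.6816
Fold change = 3459.6816 / 1038.2127 = 3.33234
log2(3.33234) = 1.7365

1.737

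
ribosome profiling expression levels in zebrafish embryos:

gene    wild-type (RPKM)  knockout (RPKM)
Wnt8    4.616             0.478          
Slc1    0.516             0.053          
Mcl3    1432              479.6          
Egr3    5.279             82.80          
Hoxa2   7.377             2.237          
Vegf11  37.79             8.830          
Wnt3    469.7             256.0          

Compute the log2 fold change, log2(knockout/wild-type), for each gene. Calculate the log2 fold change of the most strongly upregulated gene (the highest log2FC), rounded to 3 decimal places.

3.971

log2(0.478/4.616) = -3.272  (Wnt8)
log2(0.053/0.516) = -3.283  (Slc1)
log2(479.6/1432) = -1.578  (Mcl3)
log2(82.80/5.279) = 3.971  (Egr3)
log2(2.237/7.377) = -1.721  (Hoxa2)
log2(8.830/37.79) = -2.098  (Vegf11)
log2(256.0/469.7) = -0.876  (Wnt3)
Egr3 is most strongly upregulated.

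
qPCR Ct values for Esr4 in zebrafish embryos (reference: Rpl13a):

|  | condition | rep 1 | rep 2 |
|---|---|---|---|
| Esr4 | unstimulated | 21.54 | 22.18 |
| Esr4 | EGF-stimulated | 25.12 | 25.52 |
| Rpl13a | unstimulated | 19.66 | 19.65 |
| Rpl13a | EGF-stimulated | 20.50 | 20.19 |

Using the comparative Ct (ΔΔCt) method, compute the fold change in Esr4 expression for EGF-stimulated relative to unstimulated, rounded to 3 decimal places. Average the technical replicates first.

0.147

Mean Ct: Esr4 unstimulated 21.860; Esr4 EGF-stimulated 25.320; Rpl13a unstimulated 19.655; Rpl13a EGF-stimulated 20.345
ΔCt(unstimulated) = 21.860 − 19.655 = 2.205
ΔCt(EGF-stimulated) = 25.320 − 20.345 = 4.975
ΔΔCt = 4.975 − 2.205 = 2.770
Fold change = 2^(−2.770) = 0.1466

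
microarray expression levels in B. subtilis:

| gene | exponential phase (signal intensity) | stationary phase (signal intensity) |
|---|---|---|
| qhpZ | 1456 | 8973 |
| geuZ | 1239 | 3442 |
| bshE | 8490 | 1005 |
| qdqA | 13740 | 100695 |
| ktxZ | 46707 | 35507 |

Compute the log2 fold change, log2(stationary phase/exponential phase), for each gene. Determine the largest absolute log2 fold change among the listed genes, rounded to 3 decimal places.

log2(8973/1456) = 2.624  (qhpZ)
log2(3442/1239) = 1.474  (geuZ)
log2(1005/8490) = -3.079  (bshE)
log2(100695/13740) = 2.874  (qdqA)
log2(35507/46707) = -0.396  (ktxZ)
The largest magnitude belongs to bshE.

3.079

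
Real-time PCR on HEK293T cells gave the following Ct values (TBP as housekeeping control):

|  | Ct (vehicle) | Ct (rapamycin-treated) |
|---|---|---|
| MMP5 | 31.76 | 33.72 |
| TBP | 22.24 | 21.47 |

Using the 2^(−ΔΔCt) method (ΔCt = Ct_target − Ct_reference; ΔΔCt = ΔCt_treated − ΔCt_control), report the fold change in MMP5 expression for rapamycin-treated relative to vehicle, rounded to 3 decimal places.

0.151

ΔCt(vehicle) = 31.760 − 22.240 = 9.520
ΔCt(rapamycin-treated) = 33.720 − 21.470 = 12.250
ΔΔCt = 12.250 − 9.520 = 2.730
Fold change = 2^(−2.730) = 0.1507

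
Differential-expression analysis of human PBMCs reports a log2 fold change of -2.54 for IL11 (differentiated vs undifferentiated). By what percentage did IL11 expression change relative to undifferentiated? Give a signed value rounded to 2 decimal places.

-82.81%

Fold change = 2^(-2.54) = 0.1719
Percent change = (FC − 1) × 100% = (0.1719 − 1) × 100 = -82.81%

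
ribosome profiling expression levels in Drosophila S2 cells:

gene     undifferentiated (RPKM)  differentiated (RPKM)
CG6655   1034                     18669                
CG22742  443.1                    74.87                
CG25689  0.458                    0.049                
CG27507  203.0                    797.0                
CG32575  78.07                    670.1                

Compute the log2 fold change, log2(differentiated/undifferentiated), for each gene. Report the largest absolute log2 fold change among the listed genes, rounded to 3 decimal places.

4.174

log2(18669/1034) = 4.174  (CG6655)
log2(74.87/443.1) = -2.565  (CG22742)
log2(0.049/0.458) = -3.224  (CG25689)
log2(797.0/203.0) = 1.973  (CG27507)
log2(670.1/78.07) = 3.102  (CG32575)
The largest magnitude belongs to CG6655.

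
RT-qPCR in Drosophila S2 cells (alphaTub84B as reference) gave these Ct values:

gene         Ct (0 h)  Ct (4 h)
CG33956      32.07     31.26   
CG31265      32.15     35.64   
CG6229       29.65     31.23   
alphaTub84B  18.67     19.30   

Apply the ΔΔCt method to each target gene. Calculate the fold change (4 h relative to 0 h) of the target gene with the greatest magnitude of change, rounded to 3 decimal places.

0.138

CG33956: ΔΔCt = (31.26−19.30) − (32.07−18.67) = 11.96 − 13.40 = -1.44; fold change = 2^1.44 = 2.713
CG31265: ΔΔCt = (35.64−19.30) − (32.15−18.67) = 16.34 − 13.48 = 2.86; fold change = 2^-2.86 = 0.138
CG6229: ΔΔCt = (31.23−19.30) − (29.65−18.67) = 11.93 − 10.98 = 0.95; fold change = 2^-0.95 = 0.518
CG31265 has the largest |ΔΔCt| = 2.86.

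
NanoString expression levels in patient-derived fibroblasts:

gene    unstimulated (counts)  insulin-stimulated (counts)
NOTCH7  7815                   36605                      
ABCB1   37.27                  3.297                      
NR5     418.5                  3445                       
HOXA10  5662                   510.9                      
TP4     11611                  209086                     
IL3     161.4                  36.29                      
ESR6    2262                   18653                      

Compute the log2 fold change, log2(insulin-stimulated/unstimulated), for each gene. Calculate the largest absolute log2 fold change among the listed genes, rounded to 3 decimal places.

4.171

log2(36605/7815) = 2.228  (NOTCH7)
log2(3.297/37.27) = -3.499  (ABCB1)
log2(3445/418.5) = 3.041  (NR5)
log2(510.9/5662) = -3.470  (HOXA10)
log2(209086/11611) = 4.171  (TP4)
log2(36.29/161.4) = -2.153  (IL3)
log2(18653/2262) = 3.044  (ESR6)
The largest magnitude belongs to TP4.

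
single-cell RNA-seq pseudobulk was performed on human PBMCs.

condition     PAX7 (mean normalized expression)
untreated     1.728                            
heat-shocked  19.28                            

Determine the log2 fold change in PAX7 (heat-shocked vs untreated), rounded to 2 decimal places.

Fold change = 19.28 / 1.728 = 11.1574
log2(11.1574) = 3.480

3.48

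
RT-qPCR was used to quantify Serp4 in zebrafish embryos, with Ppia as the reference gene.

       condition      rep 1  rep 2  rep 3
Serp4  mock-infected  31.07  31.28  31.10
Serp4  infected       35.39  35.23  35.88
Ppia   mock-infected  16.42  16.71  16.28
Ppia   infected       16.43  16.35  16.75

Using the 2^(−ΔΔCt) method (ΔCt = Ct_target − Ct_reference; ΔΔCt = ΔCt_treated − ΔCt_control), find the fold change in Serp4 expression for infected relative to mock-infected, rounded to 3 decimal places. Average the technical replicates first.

0.050

Mean Ct: Serp4 mock-infected 31.150; Serp4 infected 35.500; Ppia mock-infected 16.470; Ppia infected 16.510
ΔCt(mock-infected) = 31.150 − 16.470 = 14.680
ΔCt(infected) = 35.500 − 16.510 = 18.990
ΔΔCt = 18.990 − 14.680 = 4.310
Fold change = 2^(−4.310) = 0.0504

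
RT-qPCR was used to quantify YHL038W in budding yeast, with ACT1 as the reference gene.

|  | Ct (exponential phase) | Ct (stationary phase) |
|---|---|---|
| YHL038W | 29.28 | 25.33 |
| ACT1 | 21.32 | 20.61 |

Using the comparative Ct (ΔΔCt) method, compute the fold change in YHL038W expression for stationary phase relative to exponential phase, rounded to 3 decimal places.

ΔCt(exponential phase) = 29.280 − 21.320 = 7.960
ΔCt(stationary phase) = 25.330 − 20.610 = 4.720
ΔΔCt = 4.720 − 7.960 = -3.240
Fold change = 2^(−(-3.240)) = 2^3.240 = 9.4479

9.448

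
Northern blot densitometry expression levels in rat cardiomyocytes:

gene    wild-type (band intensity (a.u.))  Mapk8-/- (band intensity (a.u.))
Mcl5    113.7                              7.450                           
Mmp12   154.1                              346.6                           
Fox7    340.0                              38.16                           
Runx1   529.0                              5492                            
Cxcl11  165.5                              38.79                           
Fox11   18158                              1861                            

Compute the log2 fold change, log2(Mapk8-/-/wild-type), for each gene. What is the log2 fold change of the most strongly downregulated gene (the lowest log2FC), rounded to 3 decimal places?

log2(7.450/113.7) = -3.932  (Mcl5)
log2(346.6/154.1) = 1.169  (Mmp12)
log2(38.16/340.0) = -3.155  (Fox7)
log2(5492/529.0) = 3.376  (Runx1)
log2(38.79/165.5) = -2.093  (Cxcl11)
log2(1861/18158) = -3.286  (Fox11)
Mcl5 is most strongly downregulated.

-3.932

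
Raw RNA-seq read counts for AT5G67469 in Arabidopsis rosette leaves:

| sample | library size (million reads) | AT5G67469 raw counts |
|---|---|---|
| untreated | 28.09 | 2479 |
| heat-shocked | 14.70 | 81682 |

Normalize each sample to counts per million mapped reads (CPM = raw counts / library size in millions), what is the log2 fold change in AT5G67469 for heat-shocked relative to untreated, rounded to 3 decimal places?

5.976

CPM(untreated) = 2479 / 28.09 = 88.2520
CPM(heat-shocked) = 81682 / 14.70 = 5556.5986
Fold change = 5556.5986 / 88.2520 = 62.96283
log2(62.96283) = 5.9764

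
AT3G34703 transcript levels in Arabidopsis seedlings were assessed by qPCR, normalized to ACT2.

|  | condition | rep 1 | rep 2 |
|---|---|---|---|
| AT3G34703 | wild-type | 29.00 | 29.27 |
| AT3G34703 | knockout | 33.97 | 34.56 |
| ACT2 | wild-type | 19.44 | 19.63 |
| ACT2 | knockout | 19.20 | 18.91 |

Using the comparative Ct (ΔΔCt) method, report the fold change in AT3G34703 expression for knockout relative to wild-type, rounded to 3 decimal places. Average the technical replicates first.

Mean Ct: AT3G34703 wild-type 29.135; AT3G34703 knockout 34.265; ACT2 wild-type 19.535; ACT2 knockout 19.055
ΔCt(wild-type) = 29.135 − 19.535 = 9.600
ΔCt(knockout) = 34.265 − 19.055 = 15.210
ΔΔCt = 15.210 − 9.600 = 5.610
Fold change = 2^(−5.610) = 0.0205

0.020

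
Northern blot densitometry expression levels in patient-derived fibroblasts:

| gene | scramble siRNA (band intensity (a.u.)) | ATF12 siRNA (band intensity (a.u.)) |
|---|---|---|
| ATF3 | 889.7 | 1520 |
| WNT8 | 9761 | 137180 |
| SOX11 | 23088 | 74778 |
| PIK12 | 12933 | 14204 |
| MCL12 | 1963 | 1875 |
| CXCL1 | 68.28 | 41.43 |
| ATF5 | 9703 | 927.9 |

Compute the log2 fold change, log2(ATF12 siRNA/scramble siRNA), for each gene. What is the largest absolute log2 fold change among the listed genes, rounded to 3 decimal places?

log2(1520/889.7) = 0.773  (ATF3)
log2(137180/9761) = 3.813  (WNT8)
log2(74778/23088) = 1.695  (SOX11)
log2(14204/12933) = 0.135  (PIK12)
log2(1875/1963) = -0.066  (MCL12)
log2(41.43/68.28) = -0.721  (CXCL1)
log2(927.9/9703) = -3.386  (ATF5)
The largest magnitude belongs to WNT8.

3.813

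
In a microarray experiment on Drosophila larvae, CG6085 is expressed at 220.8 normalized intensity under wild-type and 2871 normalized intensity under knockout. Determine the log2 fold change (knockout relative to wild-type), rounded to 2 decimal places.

Fold change = 2871 / 220.8 = 13.0027
log2(13.0027) = 3.701

3.70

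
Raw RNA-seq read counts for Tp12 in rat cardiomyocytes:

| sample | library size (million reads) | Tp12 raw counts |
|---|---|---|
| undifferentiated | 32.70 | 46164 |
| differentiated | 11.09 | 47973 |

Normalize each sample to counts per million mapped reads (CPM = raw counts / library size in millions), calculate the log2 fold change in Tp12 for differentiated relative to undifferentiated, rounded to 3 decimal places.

CPM(undifferentiated) = 46164 / 32.70 = 1411.7431
CPM(differentiated) = 47973 / 11.09 = 4325.7890
Fold change = 4325.7890 / 1411.7431 = 3.06415
log2(3.06415) = 1.6155

1.615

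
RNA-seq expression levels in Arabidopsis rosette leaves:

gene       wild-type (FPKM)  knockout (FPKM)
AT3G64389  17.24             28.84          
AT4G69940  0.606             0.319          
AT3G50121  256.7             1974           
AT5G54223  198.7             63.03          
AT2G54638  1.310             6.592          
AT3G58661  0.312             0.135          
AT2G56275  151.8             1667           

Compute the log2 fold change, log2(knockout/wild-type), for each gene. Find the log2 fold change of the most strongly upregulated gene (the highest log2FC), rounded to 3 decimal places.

log2(28.84/17.24) = 0.742  (AT3G64389)
log2(0.319/0.606) = -0.926  (AT4G69940)
log2(1974/256.7) = 2.943  (AT3G50121)
log2(63.03/198.7) = -1.656  (AT5G54223)
log2(6.592/1.310) = 2.331  (AT2G54638)
log2(0.135/0.312) = -1.209  (AT3G58661)
log2(1667/151.8) = 3.457  (AT2G56275)
AT2G56275 is most strongly upregulated.

3.457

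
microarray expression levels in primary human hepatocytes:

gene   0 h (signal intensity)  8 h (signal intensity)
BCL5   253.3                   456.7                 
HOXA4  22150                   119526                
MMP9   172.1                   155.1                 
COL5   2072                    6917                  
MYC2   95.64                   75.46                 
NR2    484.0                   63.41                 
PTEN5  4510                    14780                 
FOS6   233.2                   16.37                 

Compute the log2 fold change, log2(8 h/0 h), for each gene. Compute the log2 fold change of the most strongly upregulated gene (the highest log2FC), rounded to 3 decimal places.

2.432

log2(456.7/253.3) = 0.850  (BCL5)
log2(119526/22150) = 2.432  (HOXA4)
log2(155.1/172.1) = -0.150  (MMP9)
log2(6917/2072) = 1.739  (COL5)
log2(75.46/95.64) = -0.342  (MYC2)
log2(63.41/484.0) = -2.932  (NR2)
log2(14780/4510) = 1.712  (PTEN5)
log2(16.37/233.2) = -3.832  (FOS6)
HOXA4 is most strongly upregulated.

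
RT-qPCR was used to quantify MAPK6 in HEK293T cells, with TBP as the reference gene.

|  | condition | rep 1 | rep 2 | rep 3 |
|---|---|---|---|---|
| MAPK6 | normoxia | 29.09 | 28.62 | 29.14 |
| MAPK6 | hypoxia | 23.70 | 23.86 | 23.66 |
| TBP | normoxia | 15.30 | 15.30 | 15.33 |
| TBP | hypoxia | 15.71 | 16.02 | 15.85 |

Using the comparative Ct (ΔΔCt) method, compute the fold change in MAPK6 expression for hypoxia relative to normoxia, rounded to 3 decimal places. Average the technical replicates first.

Mean Ct: MAPK6 normoxia 28.950; MAPK6 hypoxia 23.740; TBP normoxia 15.310; TBP hypoxia 15.860
ΔCt(normoxia) = 28.950 − 15.310 = 13.640
ΔCt(hypoxia) = 23.740 − 15.860 = 7.880
ΔΔCt = 7.880 − 13.640 = -5.760
Fold change = 2^(−(-5.760)) = 2^5.760 = 54.1917

54.192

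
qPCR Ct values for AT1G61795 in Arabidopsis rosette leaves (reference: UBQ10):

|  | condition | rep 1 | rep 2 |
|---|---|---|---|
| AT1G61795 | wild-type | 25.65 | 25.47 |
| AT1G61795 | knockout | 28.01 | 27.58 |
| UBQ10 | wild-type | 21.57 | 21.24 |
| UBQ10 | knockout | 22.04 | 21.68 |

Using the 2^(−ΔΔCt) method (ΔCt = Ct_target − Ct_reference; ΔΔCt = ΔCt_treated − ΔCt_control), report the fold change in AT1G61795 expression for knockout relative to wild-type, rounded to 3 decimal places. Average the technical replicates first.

0.291

Mean Ct: AT1G61795 wild-type 25.560; AT1G61795 knockout 27.795; UBQ10 wild-type 21.405; UBQ10 knockout 21.860
ΔCt(wild-type) = 25.560 − 21.405 = 4.155
ΔCt(knockout) = 27.795 − 21.860 = 5.935
ΔΔCt = 5.935 − 4.155 = 1.780
Fold change = 2^(−1.780) = 0.2912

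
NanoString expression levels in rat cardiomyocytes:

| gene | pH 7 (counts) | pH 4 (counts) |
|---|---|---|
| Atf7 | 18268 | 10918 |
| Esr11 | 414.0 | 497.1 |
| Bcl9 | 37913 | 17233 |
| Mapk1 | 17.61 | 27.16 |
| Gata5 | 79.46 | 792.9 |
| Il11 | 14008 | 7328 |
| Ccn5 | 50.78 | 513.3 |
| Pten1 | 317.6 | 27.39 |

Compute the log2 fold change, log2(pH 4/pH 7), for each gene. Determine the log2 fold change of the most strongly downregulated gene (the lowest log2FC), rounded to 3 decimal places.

-3.535

log2(10918/18268) = -0.743  (Atf7)
log2(497.1/414.0) = 0.264  (Esr11)
log2(17233/37913) = -1.138  (Bcl9)
log2(27.16/17.61) = 0.625  (Mapk1)
log2(792.9/79.46) = 3.319  (Gata5)
log2(7328/14008) = -0.935  (Il11)
log2(513.3/50.78) = 3.337  (Ccn5)
log2(27.39/317.6) = -3.535  (Pten1)
Pten1 is most strongly downregulated.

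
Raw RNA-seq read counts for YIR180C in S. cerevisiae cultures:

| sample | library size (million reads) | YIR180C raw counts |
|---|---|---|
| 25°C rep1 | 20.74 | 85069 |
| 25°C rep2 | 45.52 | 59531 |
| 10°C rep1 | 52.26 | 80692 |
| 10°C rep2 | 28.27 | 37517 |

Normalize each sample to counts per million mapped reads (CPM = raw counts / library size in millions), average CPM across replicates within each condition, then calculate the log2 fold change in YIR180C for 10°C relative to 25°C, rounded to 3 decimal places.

CPM(25°C rep1) = 85069 / 20.74 = 4101.6876
CPM(25°C rep2) = 59531 / 45.52 = 1307.7988
CPM(10°C rep1) = 80692 / 52.26 = 1544.0490
CPM(10°C rep2) = 37517 / 28.27 = 1327.0959
mean CPM(25°C) = 2704.7432; mean CPM(10°C) = 1435.5724
Fold change = 1435.5724 / 2704.7432 = 0.53076
log2(0.53076) = -0.9139

-0.914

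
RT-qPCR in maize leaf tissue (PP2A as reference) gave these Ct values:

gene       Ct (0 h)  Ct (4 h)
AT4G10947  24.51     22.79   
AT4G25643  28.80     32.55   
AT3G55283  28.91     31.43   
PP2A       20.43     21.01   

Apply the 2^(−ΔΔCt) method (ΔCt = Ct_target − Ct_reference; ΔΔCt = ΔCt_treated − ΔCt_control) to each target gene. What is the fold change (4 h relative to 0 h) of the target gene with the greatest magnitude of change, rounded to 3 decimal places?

0.111

AT4G10947: ΔΔCt = (22.79−21.01) − (24.51−20.43) = 1.78 − 4.08 = -2.30; fold change = 2^2.30 = 4.925
AT4G25643: ΔΔCt = (32.55−21.01) − (28.80−20.43) = 11.54 − 8.37 = 3.17; fold change = 2^-3.17 = 0.111
AT3G55283: ΔΔCt = (31.43−21.01) − (28.91−20.43) = 10.42 − 8.48 = 1.94; fold change = 2^-1.94 = 0.261
AT4G25643 has the largest |ΔΔCt| = 3.17.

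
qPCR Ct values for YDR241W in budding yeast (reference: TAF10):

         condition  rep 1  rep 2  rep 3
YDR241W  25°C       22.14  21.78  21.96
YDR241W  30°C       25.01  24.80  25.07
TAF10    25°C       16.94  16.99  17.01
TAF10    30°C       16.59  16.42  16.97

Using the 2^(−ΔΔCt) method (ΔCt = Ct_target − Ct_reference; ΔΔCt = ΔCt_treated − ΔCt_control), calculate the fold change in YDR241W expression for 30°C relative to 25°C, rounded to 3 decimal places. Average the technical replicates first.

0.100

Mean Ct: YDR241W 25°C 21.960; YDR241W 30°C 24.960; TAF10 25°C 16.980; TAF10 30°C 16.660
ΔCt(25°C) = 21.960 − 16.980 = 4.980
ΔCt(30°C) = 24.960 − 16.660 = 8.300
ΔΔCt = 8.300 − 4.980 = 3.320
Fold change = 2^(−3.320) = 0.1001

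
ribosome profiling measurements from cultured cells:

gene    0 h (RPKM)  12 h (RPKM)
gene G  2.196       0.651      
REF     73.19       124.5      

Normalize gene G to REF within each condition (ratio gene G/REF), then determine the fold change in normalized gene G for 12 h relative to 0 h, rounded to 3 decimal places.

gene G/REF (0 h) = 2.196 / 73.19 = 0.030004
gene G/REF (12 h) = 0.651 / 124.5 = 0.0052289
Fold change = 0.0052289 / 0.030004 = 0.1743

0.174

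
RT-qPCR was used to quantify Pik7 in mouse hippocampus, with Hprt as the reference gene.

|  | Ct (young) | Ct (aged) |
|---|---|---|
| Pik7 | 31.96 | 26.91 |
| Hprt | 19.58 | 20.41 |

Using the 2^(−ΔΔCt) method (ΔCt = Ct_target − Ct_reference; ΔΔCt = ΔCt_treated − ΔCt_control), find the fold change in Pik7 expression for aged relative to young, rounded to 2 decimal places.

ΔCt(young) = 31.960 − 19.580 = 12.380
ΔCt(aged) = 26.910 − 20.410 = 6.500
ΔΔCt = 6.500 − 12.380 = -5.880
Fold change = 2^(−(-5.880)) = 2^5.880 = 58.892

58.89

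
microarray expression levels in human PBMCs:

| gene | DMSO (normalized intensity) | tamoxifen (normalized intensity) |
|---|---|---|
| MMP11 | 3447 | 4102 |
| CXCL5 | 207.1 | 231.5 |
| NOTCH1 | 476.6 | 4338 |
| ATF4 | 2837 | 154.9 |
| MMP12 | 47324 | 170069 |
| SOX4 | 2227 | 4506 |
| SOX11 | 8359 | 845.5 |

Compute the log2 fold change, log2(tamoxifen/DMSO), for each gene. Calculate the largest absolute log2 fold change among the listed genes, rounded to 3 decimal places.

log2(4102/3447) = 0.251  (MMP11)
log2(231.5/207.1) = 0.161  (CXCL5)
log2(4338/476.6) = 3.186  (NOTCH1)
log2(154.9/2837) = -4.195  (ATF4)
log2(170069/47324) = 1.845  (MMP12)
log2(4506/2227) = 1.017  (SOX4)
log2(845.5/8359) = -3.305  (SOX11)
The largest magnitude belongs to ATF4.

4.195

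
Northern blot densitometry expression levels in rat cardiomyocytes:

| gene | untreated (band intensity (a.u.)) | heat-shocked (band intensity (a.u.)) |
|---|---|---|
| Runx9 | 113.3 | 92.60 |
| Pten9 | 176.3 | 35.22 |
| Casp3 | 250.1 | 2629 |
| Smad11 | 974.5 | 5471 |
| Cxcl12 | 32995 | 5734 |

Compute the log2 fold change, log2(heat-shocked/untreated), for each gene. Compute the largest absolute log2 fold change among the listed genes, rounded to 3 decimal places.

log2(92.60/113.3) = -0.291  (Runx9)
log2(35.22/176.3) = -2.324  (Pten9)
log2(2629/250.1) = 3.394  (Casp3)
log2(5471/974.5) = 2.489  (Smad11)
log2(5734/32995) = -2.525  (Cxcl12)
The largest magnitude belongs to Casp3.

3.394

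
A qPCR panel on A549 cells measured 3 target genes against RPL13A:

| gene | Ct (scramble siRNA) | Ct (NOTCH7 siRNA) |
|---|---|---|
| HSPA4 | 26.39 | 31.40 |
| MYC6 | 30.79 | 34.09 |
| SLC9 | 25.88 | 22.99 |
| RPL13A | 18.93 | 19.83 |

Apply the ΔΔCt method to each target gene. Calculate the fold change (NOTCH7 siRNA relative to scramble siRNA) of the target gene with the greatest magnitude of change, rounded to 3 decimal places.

HSPA4: ΔΔCt = (31.40−19.83) − (26.39−18.93) = 11.57 − 7.46 = 4.11; fold change = 2^-4.11 = 0.058
MYC6: ΔΔCt = (34.09−19.83) − (30.79−18.93) = 14.26 − 11.86 = 2.40; fold change = 2^-2.40 = 0.189
SLC9: ΔΔCt = (22.99−19.83) − (25.88−18.93) = 3.16 − 6.95 = -3.79; fold change = 2^3.79 = 13.833
HSPA4 has the largest |ΔΔCt| = 4.11.

0.058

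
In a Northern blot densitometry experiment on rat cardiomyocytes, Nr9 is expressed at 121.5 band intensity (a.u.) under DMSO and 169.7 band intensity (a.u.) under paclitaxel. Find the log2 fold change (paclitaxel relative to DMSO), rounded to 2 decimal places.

0.48

Fold change = 169.7 / 121.5 = 1.3967
log2(1.3967) = 0.482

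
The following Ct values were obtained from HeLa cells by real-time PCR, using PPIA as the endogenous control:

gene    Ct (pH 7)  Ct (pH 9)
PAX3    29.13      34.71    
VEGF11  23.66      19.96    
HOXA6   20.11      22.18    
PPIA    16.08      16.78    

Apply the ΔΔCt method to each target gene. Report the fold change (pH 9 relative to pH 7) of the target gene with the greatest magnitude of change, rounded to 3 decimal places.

PAX3: ΔΔCt = (34.71−16.78) − (29.13−16.08) = 17.93 − 13.05 = 4.88; fold change = 2^-4.88 = 0.034
VEGF11: ΔΔCt = (19.96−16.78) − (23.66−16.08) = 3.18 − 7.58 = -4.40; fold change = 2^4.40 = 21.112
HOXA6: ΔΔCt = (22.18−16.78) − (20.11−16.08) = 5.40 − 4.03 = 1.37; fold change = 2^-1.37 = 0.387
PAX3 has the largest |ΔΔCt| = 4.88.

0.034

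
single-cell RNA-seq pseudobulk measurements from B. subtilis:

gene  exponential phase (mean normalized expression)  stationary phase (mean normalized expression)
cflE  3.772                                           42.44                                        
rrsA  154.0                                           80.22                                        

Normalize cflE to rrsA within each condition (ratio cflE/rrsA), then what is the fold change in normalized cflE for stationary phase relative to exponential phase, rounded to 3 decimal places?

21.599

cflE/rrsA (exponential phase) = 3.772 / 154.0 = 0.024494
cflE/rrsA (stationary phase) = 42.44 / 80.22 = 0.52905
Fold change = 0.52905 / 0.024494 = 21.5994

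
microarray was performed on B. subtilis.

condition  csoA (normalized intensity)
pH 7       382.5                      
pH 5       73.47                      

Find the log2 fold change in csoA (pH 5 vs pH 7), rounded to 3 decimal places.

Fold change = 73.47 / 382.5 = 0.1921
log2(0.1921) = -2.3802

-2.380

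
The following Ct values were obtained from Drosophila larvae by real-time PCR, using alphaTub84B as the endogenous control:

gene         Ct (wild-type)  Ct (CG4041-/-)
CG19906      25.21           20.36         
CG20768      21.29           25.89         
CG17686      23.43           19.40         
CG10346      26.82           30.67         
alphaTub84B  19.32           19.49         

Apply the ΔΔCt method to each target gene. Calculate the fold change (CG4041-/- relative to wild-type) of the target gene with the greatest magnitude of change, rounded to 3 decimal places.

32.447

CG19906: ΔΔCt = (20.36−19.49) − (25.21−19.32) = 0.87 − 5.89 = -5.02; fold change = 2^5.02 = 32.447
CG20768: ΔΔCt = (25.89−19.49) − (21.29−19.32) = 6.40 − 1.97 = 4.43; fold change = 2^-4.43 = 0.046
CG17686: ΔΔCt = (19.40−19.49) − (23.43−19.32) = -0.09 − 4.11 = -4.20; fold change = 2^4.20 = 18.379
CG10346: ΔΔCt = (30.67−19.49) − (26.82−19.32) = 11.18 − 7.50 = 3.68; fold change = 2^-3.68 = 0.078
CG19906 has the largest |ΔΔCt| = 5.02.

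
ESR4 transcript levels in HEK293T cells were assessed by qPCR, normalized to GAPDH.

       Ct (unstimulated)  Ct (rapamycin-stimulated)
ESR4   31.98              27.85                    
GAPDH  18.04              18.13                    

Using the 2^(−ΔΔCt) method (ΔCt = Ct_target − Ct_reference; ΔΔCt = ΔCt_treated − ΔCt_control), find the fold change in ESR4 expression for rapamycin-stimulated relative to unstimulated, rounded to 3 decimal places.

18.636

ΔCt(unstimulated) = 31.980 − 18.040 = 13.940
ΔCt(rapamycin-stimulated) = 27.850 − 18.130 = 9.720
ΔΔCt = 9.720 − 13.940 = -4.220
Fold change = 2^(−(-4.220)) = 2^4.220 = 18.6357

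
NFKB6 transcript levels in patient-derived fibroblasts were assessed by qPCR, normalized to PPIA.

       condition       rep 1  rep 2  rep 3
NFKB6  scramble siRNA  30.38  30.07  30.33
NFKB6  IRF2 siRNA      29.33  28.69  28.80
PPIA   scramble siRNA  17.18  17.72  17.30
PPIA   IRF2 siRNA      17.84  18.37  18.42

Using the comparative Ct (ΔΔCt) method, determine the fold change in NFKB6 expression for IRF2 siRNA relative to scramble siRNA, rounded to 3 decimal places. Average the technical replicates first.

4.377

Mean Ct: NFKB6 scramble siRNA 30.260; NFKB6 IRF2 siRNA 28.940; PPIA scramble siRNA 17.400; PPIA IRF2 siRNA 18.210
ΔCt(scramble siRNA) = 30.260 − 17.400 = 12.860
ΔCt(IRF2 siRNA) = 28.940 − 18.210 = 10.730
ΔΔCt = 10.730 − 12.860 = -2.130
Fold change = 2^(−(-2.130)) = 2^2.130 = 4.3772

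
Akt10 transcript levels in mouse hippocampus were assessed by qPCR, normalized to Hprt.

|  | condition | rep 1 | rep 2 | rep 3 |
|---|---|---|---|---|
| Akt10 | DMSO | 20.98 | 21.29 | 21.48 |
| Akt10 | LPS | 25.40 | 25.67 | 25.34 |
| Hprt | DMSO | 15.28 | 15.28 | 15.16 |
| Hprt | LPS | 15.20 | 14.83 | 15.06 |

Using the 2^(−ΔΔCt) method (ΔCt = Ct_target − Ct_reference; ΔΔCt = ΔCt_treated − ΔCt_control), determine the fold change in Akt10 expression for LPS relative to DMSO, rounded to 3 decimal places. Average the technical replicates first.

0.046

Mean Ct: Akt10 DMSO 21.250; Akt10 LPS 25.470; Hprt DMSO 15.240; Hprt LPS 15.030
ΔCt(DMSO) = 21.250 − 15.240 = 6.010
ΔCt(LPS) = 25.470 − 15.030 = 10.440
ΔΔCt = 10.440 − 6.010 = 4.430
Fold change = 2^(−4.430) = 0.0464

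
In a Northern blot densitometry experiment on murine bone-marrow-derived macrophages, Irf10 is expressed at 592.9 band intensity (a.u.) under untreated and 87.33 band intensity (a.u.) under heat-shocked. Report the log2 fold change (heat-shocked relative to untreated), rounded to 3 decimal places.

-2.763

Fold change = 87.33 / 592.9 = 0.1473
log2(0.1473) = -2.7632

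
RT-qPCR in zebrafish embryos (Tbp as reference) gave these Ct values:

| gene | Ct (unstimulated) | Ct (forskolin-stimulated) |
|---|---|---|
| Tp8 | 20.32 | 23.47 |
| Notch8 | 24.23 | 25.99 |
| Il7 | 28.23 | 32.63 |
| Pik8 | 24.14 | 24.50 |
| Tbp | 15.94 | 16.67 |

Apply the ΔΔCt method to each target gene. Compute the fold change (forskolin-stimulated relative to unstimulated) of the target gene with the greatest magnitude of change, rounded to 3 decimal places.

Tp8: ΔΔCt = (23.47−16.67) − (20.32−15.94) = 6.80 − 4.38 = 2.42; fold change = 2^-2.42 = 0.187
Notch8: ΔΔCt = (25.99−16.67) − (24.23−15.94) = 9.32 − 8.29 = 1.03; fold change = 2^-1.03 = 0.490
Il7: ΔΔCt = (32.63−16.67) − (28.23−15.94) = 15.96 − 12.29 = 3.67; fold change = 2^-3.67 = 0.079
Pik8: ΔΔCt = (24.50−16.67) − (24.14−15.94) = 7.83 − 8.20 = -0.37; fold change = 2^0.37 = 1.292
Il7 has the largest |ΔΔCt| = 3.67.

0.079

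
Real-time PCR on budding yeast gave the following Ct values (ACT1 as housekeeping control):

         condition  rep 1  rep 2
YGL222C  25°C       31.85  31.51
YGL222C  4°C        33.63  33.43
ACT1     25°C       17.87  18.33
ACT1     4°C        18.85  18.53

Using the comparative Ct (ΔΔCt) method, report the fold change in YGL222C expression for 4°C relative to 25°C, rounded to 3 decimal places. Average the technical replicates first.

Mean Ct: YGL222C 25°C 31.680; YGL222C 4°C 33.530; ACT1 25°C 18.100; ACT1 4°C 18.690
ΔCt(25°C) = 31.680 − 18.100 = 13.580
ΔCt(4°C) = 33.530 − 18.690 = 14.840
ΔΔCt = 14.840 − 13.580 = 1.260
Fold change = 2^(−1.260) = 0.4175

0.418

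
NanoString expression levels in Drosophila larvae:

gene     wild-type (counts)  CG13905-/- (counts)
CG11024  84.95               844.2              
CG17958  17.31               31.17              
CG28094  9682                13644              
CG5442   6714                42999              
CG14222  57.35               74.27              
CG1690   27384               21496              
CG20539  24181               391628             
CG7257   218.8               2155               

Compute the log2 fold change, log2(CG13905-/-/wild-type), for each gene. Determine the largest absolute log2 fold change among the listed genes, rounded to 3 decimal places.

4.018

log2(844.2/84.95) = 3.313  (CG11024)
log2(31.17/17.31) = 0.849  (CG17958)
log2(13644/9682) = 0.495  (CG28094)
log2(42999/6714) = 2.679  (CG5442)
log2(74.27/57.35) = 0.373  (CG14222)
log2(21496/27384) = -0.349  (CG1690)
log2(391628/24181) = 4.018  (CG20539)
log2(2155/218.8) = 3.300  (CG7257)
The largest magnitude belongs to CG20539.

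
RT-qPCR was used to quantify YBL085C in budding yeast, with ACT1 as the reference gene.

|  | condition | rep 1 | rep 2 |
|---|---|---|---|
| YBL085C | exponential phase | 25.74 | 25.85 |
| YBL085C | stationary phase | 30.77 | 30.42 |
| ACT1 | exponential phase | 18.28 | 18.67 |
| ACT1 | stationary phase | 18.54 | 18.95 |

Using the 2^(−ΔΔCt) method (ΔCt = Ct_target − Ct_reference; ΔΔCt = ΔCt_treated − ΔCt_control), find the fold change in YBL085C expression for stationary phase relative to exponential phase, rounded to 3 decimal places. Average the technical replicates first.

Mean Ct: YBL085C exponential phase 25.795; YBL085C stationary phase 30.595; ACT1 exponential phase 18.475; ACT1 stationary phase 18.745
ΔCt(exponential phase) = 25.795 − 18.475 = 7.320
ΔCt(stationary phase) = 30.595 − 18.745 = 11.850
ΔΔCt = 11.850 − 7.320 = 4.530
Fold change = 2^(−4.530) = 0.0433

0.043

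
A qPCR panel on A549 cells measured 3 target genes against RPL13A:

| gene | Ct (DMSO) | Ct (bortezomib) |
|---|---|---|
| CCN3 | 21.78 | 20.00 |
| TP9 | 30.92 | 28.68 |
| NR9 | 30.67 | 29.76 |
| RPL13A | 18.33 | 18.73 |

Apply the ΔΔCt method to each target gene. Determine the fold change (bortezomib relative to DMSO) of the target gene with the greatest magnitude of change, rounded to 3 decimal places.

6.233

CCN3: ΔΔCt = (20.00−18.73) − (21.78−18.33) = 1.27 − 3.45 = -2.18; fold change = 2^2.18 = 4.532
TP9: ΔΔCt = (28.68−18.73) − (30.92−18.33) = 9.95 − 12.59 = -2.64; fold change = 2^2.64 = 6.233
NR9: ΔΔCt = (29.76−18.73) − (30.67−18.33) = 11.03 − 12.34 = -1.31; fold change = 2^1.31 = 2.479
TP9 has the largest |ΔΔCt| = 2.64.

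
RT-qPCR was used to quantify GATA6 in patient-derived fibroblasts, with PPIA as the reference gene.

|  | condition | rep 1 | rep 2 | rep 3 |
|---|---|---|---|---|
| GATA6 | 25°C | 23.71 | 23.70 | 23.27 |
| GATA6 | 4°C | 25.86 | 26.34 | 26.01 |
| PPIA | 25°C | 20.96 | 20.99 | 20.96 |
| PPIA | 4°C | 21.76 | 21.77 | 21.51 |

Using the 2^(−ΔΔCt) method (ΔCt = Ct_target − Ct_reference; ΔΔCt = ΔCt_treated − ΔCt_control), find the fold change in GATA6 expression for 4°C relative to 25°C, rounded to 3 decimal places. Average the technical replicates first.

Mean Ct: GATA6 25°C 23.560; GATA6 4°C 26.070; PPIA 25°C 20.970; PPIA 4°C 21.680
ΔCt(25°C) = 23.560 − 20.970 = 2.590
ΔCt(4°C) = 26.070 − 21.680 = 4.390
ΔΔCt = 4.390 − 2.590 = 1.800
Fold change = 2^(−1.800) = 0.2872

0.287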